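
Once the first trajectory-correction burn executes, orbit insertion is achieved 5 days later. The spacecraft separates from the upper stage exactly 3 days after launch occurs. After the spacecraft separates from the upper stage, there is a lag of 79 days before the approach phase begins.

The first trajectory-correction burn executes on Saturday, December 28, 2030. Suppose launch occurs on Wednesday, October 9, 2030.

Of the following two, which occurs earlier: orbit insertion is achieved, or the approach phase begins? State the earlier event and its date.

The first trajectory-correction burn executes: Dec 28, 2030.
Orbit insertion is achieved: Dec 28, 2030 + 5 days = Jan 2, 2031.
Launch occurs: Oct 9, 2030.
The spacecraft separates from the upper stage: Oct 9, 2030 + 3 days = Oct 12, 2030.
The approach phase begins: Oct 12, 2030 + 79 days = Dec 30, 2030.
Comparing: orbit insertion is achieved on Jan 2, 2031 vs the approach phase begins on Dec 30, 2030. Earlier: the approach phase begins.

The approach phase begins — Monday, December 30, 2030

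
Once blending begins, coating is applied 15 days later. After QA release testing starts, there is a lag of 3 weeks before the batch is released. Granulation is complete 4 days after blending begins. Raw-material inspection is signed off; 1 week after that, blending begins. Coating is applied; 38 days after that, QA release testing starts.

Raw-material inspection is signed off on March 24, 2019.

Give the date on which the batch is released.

Raw-material inspection is signed off: Mar 24, 2019.
Blending begins: Mar 24, 2019 + 1 week = Mar 31, 2019.
Coating is applied: Mar 31, 2019 + 15 days = Apr 15, 2019.
QA release testing starts: Apr 15, 2019 + 38 days = May 23, 2019.
The batch is released: May 23, 2019 + 3 weeks = Jun 13, 2019.

June 13, 2019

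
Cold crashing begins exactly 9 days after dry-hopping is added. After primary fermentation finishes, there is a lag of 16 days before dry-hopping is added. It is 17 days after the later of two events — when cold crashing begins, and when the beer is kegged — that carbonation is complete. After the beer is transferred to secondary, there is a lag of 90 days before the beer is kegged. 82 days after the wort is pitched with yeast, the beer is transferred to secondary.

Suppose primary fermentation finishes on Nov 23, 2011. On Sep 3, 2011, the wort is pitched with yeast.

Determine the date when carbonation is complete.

Primary fermentation finishes: Nov 23, 2011.
Dry-hopping is added: Nov 23, 2011 + 16 days = Dec 9, 2011.
Cold crashing begins: Dec 9, 2011 + 9 days = Dec 18, 2011.
The wort is pitched with yeast: Sep 3, 2011.
The beer is transferred to secondary: Sep 3, 2011 + 82 days = Nov 24, 2011.
The beer is kegged: Nov 24, 2011 + 90 days = Feb 22, 2012.
Both prerequisites met — cold crashing begins (Dec 18, 2011), the beer is kegged (Feb 22, 2012); the later is Feb 22, 2012.
Carbonation is complete: Feb 22, 2012 + 17 days = Mar 10, 2012.

Mar 10, 2012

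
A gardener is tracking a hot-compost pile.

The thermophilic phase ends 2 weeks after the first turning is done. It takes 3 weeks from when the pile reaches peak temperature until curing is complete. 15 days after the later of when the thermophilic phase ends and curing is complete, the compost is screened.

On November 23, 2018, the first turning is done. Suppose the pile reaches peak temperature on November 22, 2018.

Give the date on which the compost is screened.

The first turning is done: Nov 23, 2018.
The thermophilic phase ends: Nov 23, 2018 + 2 weeks = Dec 7, 2018.
The pile reaches peak temperature: Nov 22, 2018.
Curing is complete: Nov 22, 2018 + 3 weeks = Dec 13, 2018.
Both prerequisites met — the thermophilic phase ends (Dec 7, 2018), curing is complete (Dec 13, 2018); the later is Dec 13, 2018.
The compost is screened: Dec 13, 2018 + 15 days = Dec 28, 2018.

December 28, 2018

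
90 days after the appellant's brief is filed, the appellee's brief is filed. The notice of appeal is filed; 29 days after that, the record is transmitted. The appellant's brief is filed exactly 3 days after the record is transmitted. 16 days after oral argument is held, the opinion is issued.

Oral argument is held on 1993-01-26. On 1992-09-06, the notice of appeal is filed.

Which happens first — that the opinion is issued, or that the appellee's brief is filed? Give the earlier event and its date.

Oral argument is held: Jan 26, 1993.
The opinion is issued: Jan 26, 1993 + 16 days = Feb 11, 1993.
The notice of appeal is filed: Sep 6, 1992.
The record is transmitted: Sep 6, 1992 + 29 days = Oct 5, 1992.
The appellant's brief is filed: Oct 5, 1992 + 3 days = Oct 8, 1992.
The appellee's brief is filed: Oct 8, 1992 + 90 days = Jan 6, 1993.
Comparing: the opinion is issued on Feb 11, 1993 vs the appellee's brief is filed on Jan 6, 1993. Earlier: the appellee's brief is filed.

The appellee's brief is filed — 1993-01-06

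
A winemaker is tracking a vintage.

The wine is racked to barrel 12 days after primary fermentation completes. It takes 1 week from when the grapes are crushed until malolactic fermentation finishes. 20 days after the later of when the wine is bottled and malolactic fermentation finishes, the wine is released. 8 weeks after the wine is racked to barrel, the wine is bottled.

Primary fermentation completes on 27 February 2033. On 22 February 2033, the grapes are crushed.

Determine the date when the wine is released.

26 May 2033

Primary fermentation completes: Feb 27, 2033.
The wine is racked to barrel: Feb 27, 2033 + 12 days = Mar 11, 2033.
The wine is bottled: Mar 11, 2033 + 8 weeks = May 6, 2033.
The grapes are crushed: Feb 22, 2033.
Malolactic fermentation finishes: Feb 22, 2033 + 1 week = Mar 1, 2033.
Both prerequisites met — the wine is bottled (May 6, 2033), malolactic fermentation finishes (Mar 1, 2033); the later is May 6, 2033.
The wine is released: May 6, 2033 + 20 days = May 26, 2033.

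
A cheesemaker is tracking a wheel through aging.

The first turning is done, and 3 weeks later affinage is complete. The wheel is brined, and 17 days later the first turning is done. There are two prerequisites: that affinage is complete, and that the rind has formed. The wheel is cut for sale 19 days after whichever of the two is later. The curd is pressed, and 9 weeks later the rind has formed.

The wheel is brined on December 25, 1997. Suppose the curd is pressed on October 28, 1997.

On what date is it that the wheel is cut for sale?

February 20, 1998

The wheel is brined: Dec 25, 1997.
The first turning is done: Dec 25, 1997 + 17 days = Jan 11, 1998.
Affinage is complete: Jan 11, 1998 + 3 weeks = Feb 1, 1998.
The curd is pressed: Oct 28, 1997.
The rind has formed: Oct 28, 1997 + 9 weeks = Dec 30, 1997.
Both prerequisites met — affinage is complete (Feb 1, 1998), the rind has formed (Dec 30, 1997); the later is Feb 1, 1998.
The wheel is cut for sale: Feb 1, 1998 + 19 days = Feb 20, 1998.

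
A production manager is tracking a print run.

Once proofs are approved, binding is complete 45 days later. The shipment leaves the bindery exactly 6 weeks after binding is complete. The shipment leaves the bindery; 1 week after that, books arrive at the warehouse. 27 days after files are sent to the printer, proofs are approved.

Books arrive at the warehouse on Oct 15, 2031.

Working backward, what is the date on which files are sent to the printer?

Jun 16, 2031

Books arrive at the warehouse: Oct 15, 2031.
The shipment leaves the bindery: Oct 15, 2031 − 1 week = Oct 8, 2031.
Binding is complete: Oct 8, 2031 − 6 weeks = Aug 27, 2031.
Proofs are approved: Aug 27, 2031 − 45 days = Jul 13, 2031.
Files are sent to the printer: Jul 13, 2031 − 27 days = Jun 16, 2031.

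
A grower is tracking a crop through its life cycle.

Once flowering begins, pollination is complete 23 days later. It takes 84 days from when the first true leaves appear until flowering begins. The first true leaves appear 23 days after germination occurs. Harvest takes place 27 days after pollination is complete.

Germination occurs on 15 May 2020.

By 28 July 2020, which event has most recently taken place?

Germination occurs: May 15, 2020.
The first true leaves appear: May 15, 2020 + 23 days = Jun 7, 2020.
Flowering begins: Jun 7, 2020 + 84 days = Aug 30, 2020.
Pollination is complete: Aug 30, 2020 + 23 days = Sep 22, 2020.
Harvest takes place: Sep 22, 2020 + 27 days = Oct 19, 2020.
Jul 28, 2020 falls between when the first true leaves appear (Jun 7, 2020) and when flowering begins (Aug 30, 2020).

The first true leaves appear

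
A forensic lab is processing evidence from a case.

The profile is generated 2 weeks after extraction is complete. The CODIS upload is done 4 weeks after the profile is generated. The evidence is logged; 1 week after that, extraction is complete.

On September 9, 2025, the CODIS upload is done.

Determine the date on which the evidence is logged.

The CODIS upload is done: Sep 9, 2025.
The profile is generated: Sep 9, 2025 − 4 weeks = Aug 12, 2025.
Extraction is complete: Aug 12, 2025 − 2 weeks = Jul 29, 2025.
The evidence is logged: Jul 29, 2025 − 1 week = Jul 22, 2025.

July 22, 2025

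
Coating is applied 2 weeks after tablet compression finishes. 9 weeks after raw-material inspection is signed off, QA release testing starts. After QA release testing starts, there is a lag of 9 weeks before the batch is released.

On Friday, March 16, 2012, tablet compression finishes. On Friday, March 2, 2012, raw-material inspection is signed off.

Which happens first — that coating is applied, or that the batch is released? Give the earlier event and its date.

Coating is applied — Friday, March 30, 2012

Tablet compression finishes: Mar 16, 2012.
Coating is applied: Mar 16, 2012 + 2 weeks = Mar 30, 2012.
Raw-material inspection is signed off: Mar 2, 2012.
QA release testing starts: Mar 2, 2012 + 9 weeks = May 4, 2012.
The batch is released: May 4, 2012 + 9 weeks = Jul 6, 2012.
Comparing: coating is applied on Mar 30, 2012 vs the batch is released on Jul 6, 2012. Earlier: coating is applied.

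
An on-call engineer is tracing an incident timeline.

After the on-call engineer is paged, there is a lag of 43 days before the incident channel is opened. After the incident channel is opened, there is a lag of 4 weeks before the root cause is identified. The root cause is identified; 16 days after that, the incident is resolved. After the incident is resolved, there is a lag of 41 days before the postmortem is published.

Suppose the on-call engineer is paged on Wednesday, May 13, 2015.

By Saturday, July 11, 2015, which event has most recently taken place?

The incident channel is opened

The on-call engineer is paged: May 13, 2015.
The incident channel is opened: May 13, 2015 + 43 days = Jun 25, 2015.
The root cause is identified: Jun 25, 2015 + 4 weeks = Jul 23, 2015.
The incident is resolved: Jul 23, 2015 + 16 days = Aug 8, 2015.
The postmortem is published: Aug 8, 2015 + 41 days = Sep 18, 2015.
Jul 11, 2015 falls between when the incident channel is opened (Jun 25, 2015) and when the root cause is identified (Jul 23, 2015).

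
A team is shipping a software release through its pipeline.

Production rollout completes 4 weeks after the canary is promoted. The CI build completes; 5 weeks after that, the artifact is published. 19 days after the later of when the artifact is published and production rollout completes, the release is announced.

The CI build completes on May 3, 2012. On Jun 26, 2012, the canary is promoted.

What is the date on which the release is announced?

The CI build completes: May 3, 2012.
The artifact is published: May 3, 2012 + 5 weeks = Jun 7, 2012.
The canary is promoted: Jun 26, 2012.
Production rollout completes: Jun 26, 2012 + 4 weeks = Jul 24, 2012.
Both prerequisites met — the artifact is published (Jun 7, 2012), production rollout completes (Jul 24, 2012); the later is Jul 24, 2012.
The release is announced: Jul 24, 2012 + 19 days = Aug 12, 2012.

Aug 12, 2012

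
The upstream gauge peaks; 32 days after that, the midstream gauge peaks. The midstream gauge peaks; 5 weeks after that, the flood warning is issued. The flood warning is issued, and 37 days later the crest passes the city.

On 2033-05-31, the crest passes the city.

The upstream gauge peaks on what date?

2033-02-16

The crest passes the city: May 31, 2033.
The flood warning is issued: May 31, 2033 − 37 days = Apr 24, 2033.
The midstream gauge peaks: Apr 24, 2033 − 5 weeks = Mar 20, 2033.
The upstream gauge peaks: Mar 20, 2033 − 32 days = Feb 16, 2033.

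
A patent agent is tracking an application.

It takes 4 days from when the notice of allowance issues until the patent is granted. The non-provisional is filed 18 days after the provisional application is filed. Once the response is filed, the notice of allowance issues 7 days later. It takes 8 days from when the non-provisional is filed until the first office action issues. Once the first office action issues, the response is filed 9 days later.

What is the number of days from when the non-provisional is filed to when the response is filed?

17 days

Causal path: the non-provisional is filed → the first office action issues → the response is filed.
Total delay along the path: 8 + 9 = 17 days.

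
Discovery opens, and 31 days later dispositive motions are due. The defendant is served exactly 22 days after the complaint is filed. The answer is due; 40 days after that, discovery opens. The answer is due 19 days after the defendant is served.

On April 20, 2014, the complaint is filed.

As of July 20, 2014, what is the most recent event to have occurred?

The complaint is filed: Apr 20, 2014.
The defendant is served: Apr 20, 2014 + 22 days = May 12, 2014.
The answer is due: May 12, 2014 + 19 days = May 31, 2014.
Discovery opens: May 31, 2014 + 40 days = Jul 10, 2014.
Dispositive motions are due: Jul 10, 2014 + 31 days = Aug 10, 2014.
Jul 20, 2014 falls between when discovery opens (Jul 10, 2014) and when dispositive motions are due (Aug 10, 2014).

Discovery opens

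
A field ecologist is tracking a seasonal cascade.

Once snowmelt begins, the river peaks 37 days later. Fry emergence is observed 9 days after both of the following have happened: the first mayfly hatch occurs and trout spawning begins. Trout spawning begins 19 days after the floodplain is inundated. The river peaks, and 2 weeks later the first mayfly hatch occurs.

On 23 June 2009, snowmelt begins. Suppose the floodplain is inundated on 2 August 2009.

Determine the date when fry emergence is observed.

Snowmelt begins: Jun 23, 2009.
The river peaks: Jun 23, 2009 + 37 days = Jul 30, 2009.
The first mayfly hatch occurs: Jul 30, 2009 + 2 weeks = Aug 13, 2009.
The floodplain is inundated: Aug 2, 2009.
Trout spawning begins: Aug 2, 2009 + 19 days = Aug 21, 2009.
Both prerequisites met — the first mayfly hatch occurs (Aug 13, 2009), trout spawning begins (Aug 21, 2009); the later is Aug 21, 2009.
Fry emergence is observed: Aug 21, 2009 + 9 days = Aug 30, 2009.

30 August 2009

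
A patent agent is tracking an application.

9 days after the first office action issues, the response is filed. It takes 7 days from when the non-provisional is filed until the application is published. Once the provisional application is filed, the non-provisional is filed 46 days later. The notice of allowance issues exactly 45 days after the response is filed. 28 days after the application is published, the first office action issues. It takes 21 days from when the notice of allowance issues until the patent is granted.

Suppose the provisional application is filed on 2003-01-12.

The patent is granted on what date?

The provisional application is filed: Jan 12, 2003.
The non-provisional is filed: Jan 12, 2003 + 46 days = Feb 27, 2003.
The application is published: Feb 27, 2003 + 7 days = Mar 6, 2003.
The first office action issues: Mar 6, 2003 + 28 days = Apr 3, 2003.
The response is filed: Apr 3, 2003 + 9 days = Apr 12, 2003.
The notice of allowance issues: Apr 12, 2003 + 45 days = May 27, 2003.
The patent is granted: May 27, 2003 + 21 days = Jun 17, 2003.

2003-06-17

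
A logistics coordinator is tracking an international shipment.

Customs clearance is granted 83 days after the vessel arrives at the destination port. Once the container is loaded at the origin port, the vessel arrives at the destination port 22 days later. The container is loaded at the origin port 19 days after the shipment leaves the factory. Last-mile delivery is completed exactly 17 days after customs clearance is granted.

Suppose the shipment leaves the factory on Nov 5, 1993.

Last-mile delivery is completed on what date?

Mar 26, 1994

The shipment leaves the factory: Nov 5, 1993.
The container is loaded at the origin port: Nov 5, 1993 + 19 days = Nov 24, 1993.
The vessel arrives at the destination port: Nov 24, 1993 + 22 days = Dec 16, 1993.
Customs clearance is granted: Dec 16, 1993 + 83 days = Mar 9, 1994.
Last-mile delivery is completed: Mar 9, 1994 + 17 days = Mar 26, 1994.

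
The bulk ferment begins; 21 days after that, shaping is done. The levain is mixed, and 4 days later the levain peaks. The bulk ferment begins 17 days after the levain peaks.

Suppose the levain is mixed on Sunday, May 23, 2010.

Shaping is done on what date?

Sunday, July 4, 2010

The levain is mixed: May 23, 2010.
The levain peaks: May 23, 2010 + 4 days = May 27, 2010.
The bulk ferment begins: May 27, 2010 + 17 days = Jun 13, 2010.
Shaping is done: Jun 13, 2010 + 21 days = Jul 4, 2010.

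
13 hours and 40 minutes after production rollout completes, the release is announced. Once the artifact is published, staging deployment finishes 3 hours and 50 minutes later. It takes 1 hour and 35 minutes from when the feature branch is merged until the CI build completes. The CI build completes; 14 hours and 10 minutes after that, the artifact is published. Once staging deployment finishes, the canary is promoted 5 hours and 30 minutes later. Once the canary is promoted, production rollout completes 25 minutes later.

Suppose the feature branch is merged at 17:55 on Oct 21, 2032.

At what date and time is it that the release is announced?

09:05 on Oct 23, 2032

The feature branch is merged: 17:55 Oct 21, 2032.
The CI build completes: 17:55 Oct 21, 2032 + 1h35m = 19:30 Oct 21, 2032.
The artifact is published: 19:30 Oct 21, 2032 + 14h10m = 09:40 Oct 22, 2032.
Staging deployment finishes: 09:40 Oct 22, 2032 + 3h50m = 13:30 Oct 22, 2032.
The canary is promoted: 13:30 Oct 22, 2032 + 5h30m = 19:00 Oct 22, 2032.
Production rollout completes: 19:00 Oct 22, 2032 + 25m = 19:25 Oct 22, 2032.
The release is announced: 19:25 Oct 22, 2032 + 13h40m = 09:05 Oct 23, 2032.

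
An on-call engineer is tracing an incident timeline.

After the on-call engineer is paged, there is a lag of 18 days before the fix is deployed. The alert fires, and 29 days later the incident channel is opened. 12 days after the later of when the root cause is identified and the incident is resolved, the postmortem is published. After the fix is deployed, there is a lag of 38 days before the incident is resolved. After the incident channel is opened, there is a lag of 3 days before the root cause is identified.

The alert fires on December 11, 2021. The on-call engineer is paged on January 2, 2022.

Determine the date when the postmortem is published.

March 11, 2022

The alert fires: Dec 11, 2021.
The incident channel is opened: Dec 11, 2021 + 29 days = Jan 9, 2022.
The root cause is identified: Jan 9, 2022 + 3 days = Jan 12, 2022.
The on-call engineer is paged: Jan 2, 2022.
The fix is deployed: Jan 2, 2022 + 18 days = Jan 20, 2022.
The incident is resolved: Jan 20, 2022 + 38 days = Feb 27, 2022.
Both prerequisites met — the root cause is identified (Jan 12, 2022), the incident is resolved (Feb 27, 2022); the later is Feb 27, 2022.
The postmortem is published: Feb 27, 2022 + 12 days = Mar 11, 2022.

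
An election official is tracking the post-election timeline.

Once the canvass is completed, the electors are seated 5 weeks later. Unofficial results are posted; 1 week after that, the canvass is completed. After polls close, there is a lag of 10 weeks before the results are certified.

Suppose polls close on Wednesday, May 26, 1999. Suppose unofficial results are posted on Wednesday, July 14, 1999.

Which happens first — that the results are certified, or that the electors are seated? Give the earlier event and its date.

Polls close: May 26, 1999.
The results are certified: May 26, 1999 + 10 weeks = Aug 4, 1999.
Unofficial results are posted: Jul 14, 1999.
The canvass is completed: Jul 14, 1999 + 1 week = Jul 21, 1999.
The electors are seated: Jul 21, 1999 + 5 weeks = Aug 25, 1999.
Comparing: the results are certified on Aug 4, 1999 vs the electors are seated on Aug 25, 1999. Earlier: the results are certified.

The results are certified — Wednesday, August 4, 1999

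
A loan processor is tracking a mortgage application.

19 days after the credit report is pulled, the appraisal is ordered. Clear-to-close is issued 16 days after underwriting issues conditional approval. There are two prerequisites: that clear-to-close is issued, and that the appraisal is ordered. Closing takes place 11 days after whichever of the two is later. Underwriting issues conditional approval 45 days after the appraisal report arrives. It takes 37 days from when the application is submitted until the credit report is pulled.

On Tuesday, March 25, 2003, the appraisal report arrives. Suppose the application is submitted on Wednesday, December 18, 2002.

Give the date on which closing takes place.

The appraisal report arrives: Mar 25, 2003.
Underwriting issues conditional approval: Mar 25, 2003 + 45 days = May 9, 2003.
Clear-to-close is issued: May 9, 2003 + 16 days = May 25, 2003.
The application is submitted: Dec 18, 2002.
The credit report is pulled: Dec 18, 2002 + 37 days = Jan 24, 2003.
The appraisal is ordered: Jan 24, 2003 + 19 days = Feb 12, 2003.
Both prerequisites met — clear-to-close is issued (May 25, 2003), the appraisal is ordered (Feb 12, 2003); the later is May 25, 2003.
Closing takes place: May 25, 2003 + 11 days = Jun 5, 2003.

Thursday, June 5, 2003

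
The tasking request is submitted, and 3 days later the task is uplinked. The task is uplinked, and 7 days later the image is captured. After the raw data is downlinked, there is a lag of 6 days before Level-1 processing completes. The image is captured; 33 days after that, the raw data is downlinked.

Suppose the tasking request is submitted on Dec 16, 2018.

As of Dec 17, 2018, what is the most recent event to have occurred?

The tasking request is submitted: Dec 16, 2018.
The task is uplinked: Dec 16, 2018 + 3 days = Dec 19, 2018.
The image is captured: Dec 19, 2018 + 7 days = Dec 26, 2018.
The raw data is downlinked: Dec 26, 2018 + 33 days = Jan 28, 2019.
Level-1 processing completes: Jan 28, 2019 + 6 days = Feb 3, 2019.
Dec 17, 2018 falls between when the tasking request is submitted (Dec 16, 2018) and when the task is uplinked (Dec 19, 2018).

The tasking request is submitted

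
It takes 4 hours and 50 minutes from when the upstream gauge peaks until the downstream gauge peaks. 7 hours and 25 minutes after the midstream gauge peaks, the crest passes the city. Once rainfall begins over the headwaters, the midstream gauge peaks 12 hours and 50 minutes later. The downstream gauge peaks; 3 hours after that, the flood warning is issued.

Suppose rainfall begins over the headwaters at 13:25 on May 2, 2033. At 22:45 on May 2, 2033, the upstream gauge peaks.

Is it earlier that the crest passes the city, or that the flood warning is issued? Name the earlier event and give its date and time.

The flood warning is issued — 06:35 on May 3, 2033

Rainfall begins over the headwaters: 13:25 May 2, 2033.
The midstream gauge peaks: 13:25 May 2, 2033 + 12h50m = 02:15 May 3, 2033.
The crest passes the city: 02:15 May 3, 2033 + 7h25m = 09:40 May 3, 2033.
The upstream gauge peaks: 22:45 May 2, 2033.
The downstream gauge peaks: 22:45 May 2, 2033 + 4h50m = 03:35 May 3, 2033.
The flood warning is issued: 03:35 May 3, 2033 + 3h = 06:35 May 3, 2033.
Comparing: the crest passes the city at 09:40 May 3, 2033 vs the flood warning is issued at 06:35 May 3, 2033. Earlier: the flood warning is issued.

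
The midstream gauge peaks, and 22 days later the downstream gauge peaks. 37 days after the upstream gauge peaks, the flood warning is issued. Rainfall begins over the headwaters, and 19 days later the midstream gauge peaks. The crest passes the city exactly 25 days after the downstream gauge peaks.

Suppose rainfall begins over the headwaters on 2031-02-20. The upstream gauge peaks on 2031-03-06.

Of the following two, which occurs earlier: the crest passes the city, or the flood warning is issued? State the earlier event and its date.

The flood warning is issued — 2031-04-12

Rainfall begins over the headwaters: Feb 20, 2031.
The midstream gauge peaks: Feb 20, 2031 + 19 days = Mar 11, 2031.
The downstream gauge peaks: Mar 11, 2031 + 22 days = Apr 2, 2031.
The crest passes the city: Apr 2, 2031 + 25 days = Apr 27, 2031.
The upstream gauge peaks: Mar 6, 2031.
The flood warning is issued: Mar 6, 2031 + 37 days = Apr 12, 2031.
Comparing: the crest passes the city on Apr 27, 2031 vs the flood warning is issued on Apr 12, 2031. Earlier: the flood warning is issued.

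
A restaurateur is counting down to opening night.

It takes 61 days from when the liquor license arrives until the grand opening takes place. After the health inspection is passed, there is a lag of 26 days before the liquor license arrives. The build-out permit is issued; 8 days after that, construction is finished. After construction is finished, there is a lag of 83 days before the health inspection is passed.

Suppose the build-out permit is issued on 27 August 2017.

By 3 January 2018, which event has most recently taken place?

The liquor license arrives

The build-out permit is issued: Aug 27, 2017.
Construction is finished: Aug 27, 2017 + 8 days = Sep 4, 2017.
The health inspection is passed: Sep 4, 2017 + 83 days = Nov 26, 2017.
The liquor license arrives: Nov 26, 2017 + 26 days = Dec 22, 2017.
The grand opening takes place: Dec 22, 2017 + 61 days = Feb 21, 2018.
Jan 3, 2018 falls between when the liquor license arrives (Dec 22, 2017) and when the grand opening takes place (Feb 21, 2018).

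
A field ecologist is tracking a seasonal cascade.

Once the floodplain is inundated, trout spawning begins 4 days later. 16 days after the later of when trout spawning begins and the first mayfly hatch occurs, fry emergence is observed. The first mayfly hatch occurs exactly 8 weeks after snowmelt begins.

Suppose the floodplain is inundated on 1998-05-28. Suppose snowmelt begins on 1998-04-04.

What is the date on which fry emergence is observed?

1998-06-17

The floodplain is inundated: May 28, 1998.
Trout spawning begins: May 28, 1998 + 4 days = Jun 1, 1998.
Snowmelt begins: Apr 4, 1998.
The first mayfly hatch occurs: Apr 4, 1998 + 8 weeks = May 30, 1998.
Both prerequisites met — trout spawning begins (Jun 1, 1998), the first mayfly hatch occurs (May 30, 1998); the later is Jun 1, 1998.
Fry emergence is observed: Jun 1, 1998 + 16 days = Jun 17, 1998.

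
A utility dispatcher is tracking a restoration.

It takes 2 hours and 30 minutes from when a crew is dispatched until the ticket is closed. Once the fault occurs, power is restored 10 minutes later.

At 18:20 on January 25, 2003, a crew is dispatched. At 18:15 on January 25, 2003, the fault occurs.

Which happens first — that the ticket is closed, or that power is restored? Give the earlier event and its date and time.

A crew is dispatched: 18:20 Jan 25, 2003.
The ticket is closed: 18:20 Jan 25, 2003 + 2h30m = 20:50 Jan 25, 2003.
The fault occurs: 18:15 Jan 25, 2003.
Power is restored: 18:15 Jan 25, 2003 + 10m = 18:25 Jan 25, 2003.
Comparing: the ticket is closed at 20:50 Jan 25, 2003 vs power is restored at 18:25 Jan 25, 2003. Earlier: power is restored.

Power is restored — 18:25 on January 25, 2003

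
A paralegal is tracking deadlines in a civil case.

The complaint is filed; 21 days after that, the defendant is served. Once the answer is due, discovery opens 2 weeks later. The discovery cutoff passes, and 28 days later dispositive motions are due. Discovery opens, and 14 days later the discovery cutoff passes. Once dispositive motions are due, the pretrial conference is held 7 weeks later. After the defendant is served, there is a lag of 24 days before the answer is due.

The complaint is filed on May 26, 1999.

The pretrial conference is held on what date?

October 23, 1999

The complaint is filed: May 26, 1999.
The defendant is served: May 26, 1999 + 21 days = Jun 16, 1999.
The answer is due: Jun 16, 1999 + 24 days = Jul 10, 1999.
Discovery opens: Jul 10, 1999 + 2 weeks = Jul 24, 1999.
The discovery cutoff passes: Jul 24, 1999 + 14 days = Aug 7, 1999.
Dispositive motions are due: Aug 7, 1999 + 28 days = Sep 4, 1999.
The pretrial conference is held: Sep 4, 1999 + 7 weeks = Oct 23, 1999.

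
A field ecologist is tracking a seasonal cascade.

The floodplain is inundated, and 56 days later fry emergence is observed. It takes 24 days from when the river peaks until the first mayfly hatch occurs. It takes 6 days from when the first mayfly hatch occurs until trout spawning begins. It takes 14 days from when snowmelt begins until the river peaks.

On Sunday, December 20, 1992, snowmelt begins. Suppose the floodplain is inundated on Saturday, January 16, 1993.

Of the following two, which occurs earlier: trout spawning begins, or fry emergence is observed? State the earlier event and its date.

Snowmelt begins: Dec 20, 1992.
The river peaks: Dec 20, 1992 + 14 days = Jan 3, 1993.
The first mayfly hatch occurs: Jan 3, 1993 + 24 days = Jan 27, 1993.
Trout spawning begins: Jan 27, 1993 + 6 days = Feb 2, 1993.
The floodplain is inundated: Jan 16, 1993.
Fry emergence is observed: Jan 16, 1993 + 56 days = Mar 13, 1993.
Comparing: trout spawning begins on Feb 2, 1993 vs fry emergence is observed on Mar 13, 1993. Earlier: trout spawning begins.

Trout spawning begins — Tuesday, February 2, 1993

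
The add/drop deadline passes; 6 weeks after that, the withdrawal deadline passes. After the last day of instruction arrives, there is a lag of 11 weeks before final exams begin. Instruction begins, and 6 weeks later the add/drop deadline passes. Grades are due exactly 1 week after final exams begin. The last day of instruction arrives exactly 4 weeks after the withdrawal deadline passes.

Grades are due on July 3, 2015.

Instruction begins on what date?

December 19, 2014

Grades are due: Jul 3, 2015.
Final exams begin: Jul 3, 2015 − 1 week = Jun 26, 2015.
The last day of instruction arrives: Jun 26, 2015 − 11 weeks = Apr 10, 2015.
The withdrawal deadline passes: Apr 10, 2015 − 4 weeks = Mar 13, 2015.
The add/drop deadline passes: Mar 13, 2015 − 6 weeks = Jan 30, 2015.
Instruction begins: Jan 30, 2015 − 6 weeks = Dec 19, 2014.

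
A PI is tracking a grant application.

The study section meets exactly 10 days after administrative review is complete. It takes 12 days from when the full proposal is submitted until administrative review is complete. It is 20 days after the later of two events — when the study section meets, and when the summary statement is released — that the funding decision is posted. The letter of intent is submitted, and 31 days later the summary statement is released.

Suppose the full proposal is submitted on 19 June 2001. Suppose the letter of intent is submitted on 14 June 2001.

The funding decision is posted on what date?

The full proposal is submitted: Jun 19, 2001.
Administrative review is complete: Jun 19, 2001 + 12 days = Jul 1, 2001.
The study section meets: Jul 1, 2001 + 10 days = Jul 11, 2001.
The letter of intent is submitted: Jun 14, 2001.
The summary statement is released: Jun 14, 2001 + 31 days = Jul 15, 2001.
Both prerequisites met — the study section meets (Jul 11, 2001), the summary statement is released (Jul 15, 2001); the later is Jul 15, 2001.
The funding decision is posted: Jul 15, 2001 + 20 days = Aug 4, 2001.

4 August 2001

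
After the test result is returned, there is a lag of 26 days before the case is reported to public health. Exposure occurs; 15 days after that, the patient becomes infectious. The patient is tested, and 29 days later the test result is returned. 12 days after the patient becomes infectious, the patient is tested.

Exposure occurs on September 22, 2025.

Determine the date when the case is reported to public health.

December 13, 2025

Exposure occurs: Sep 22, 2025.
The patient becomes infectious: Sep 22, 2025 + 15 days = Oct 7, 2025.
The patient is tested: Oct 7, 2025 + 12 days = Oct 19, 2025.
The test result is returned: Oct 19, 2025 + 29 days = Nov 17, 2025.
The case is reported to public health: Nov 17, 2025 + 26 days = Dec 13, 2025.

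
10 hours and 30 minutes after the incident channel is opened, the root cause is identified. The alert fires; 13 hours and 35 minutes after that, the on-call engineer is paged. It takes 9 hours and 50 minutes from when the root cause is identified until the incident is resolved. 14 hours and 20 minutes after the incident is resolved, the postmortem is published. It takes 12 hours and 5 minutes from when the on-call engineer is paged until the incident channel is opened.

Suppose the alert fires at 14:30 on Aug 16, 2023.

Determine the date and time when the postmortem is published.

The alert fires: 14:30 Aug 16, 2023.
The on-call engineer is paged: 14:30 Aug 16, 2023 + 13h35m = 04:05 Aug 17, 2023.
The incident channel is opened: 04:05 Aug 17, 2023 + 12h05m = 16:10 Aug 17, 2023.
The root cause is identified: 16:10 Aug 17, 2023 + 10h30m = 02:40 Aug 18, 2023.
The incident is resolved: 02:40 Aug 18, 2023 + 9h50m = 12:30 Aug 18, 2023.
The postmortem is published: 12:30 Aug 18, 2023 + 14h20m = 02:50 Aug 19, 2023.

02:50 on Aug 19, 2023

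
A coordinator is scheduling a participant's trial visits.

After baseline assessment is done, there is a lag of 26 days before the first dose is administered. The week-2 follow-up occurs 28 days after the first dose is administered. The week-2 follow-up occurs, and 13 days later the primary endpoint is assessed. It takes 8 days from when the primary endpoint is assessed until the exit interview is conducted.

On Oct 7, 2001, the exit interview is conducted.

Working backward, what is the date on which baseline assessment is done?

Jul 24, 2001

The exit interview is conducted: Oct 7, 2001.
The primary endpoint is assessed: Oct 7, 2001 − 8 days = Sep 29, 2001.
The week-2 follow-up occurs: Sep 29, 2001 − 13 days = Sep 16, 2001.
The first dose is administered: Sep 16, 2001 − 28 days = Aug 19, 2001.
Baseline assessment is done: Aug 19, 2001 − 26 days = Jul 24, 2001.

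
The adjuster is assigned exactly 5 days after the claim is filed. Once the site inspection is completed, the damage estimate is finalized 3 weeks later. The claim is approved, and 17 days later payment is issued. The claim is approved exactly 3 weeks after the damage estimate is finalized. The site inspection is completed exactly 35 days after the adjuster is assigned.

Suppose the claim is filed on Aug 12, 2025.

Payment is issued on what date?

Nov 19, 2025

The claim is filed: Aug 12, 2025.
The adjuster is assigned: Aug 12, 2025 + 5 days = Aug 17, 2025.
The site inspection is completed: Aug 17, 2025 + 35 days = Sep 21, 2025.
The damage estimate is finalized: Sep 21, 2025 + 3 weeks = Oct 12, 2025.
The claim is approved: Oct 12, 2025 + 3 weeks = Nov 2, 2025.
Payment is issued: Nov 2, 2025 + 17 days = Nov 19, 2025.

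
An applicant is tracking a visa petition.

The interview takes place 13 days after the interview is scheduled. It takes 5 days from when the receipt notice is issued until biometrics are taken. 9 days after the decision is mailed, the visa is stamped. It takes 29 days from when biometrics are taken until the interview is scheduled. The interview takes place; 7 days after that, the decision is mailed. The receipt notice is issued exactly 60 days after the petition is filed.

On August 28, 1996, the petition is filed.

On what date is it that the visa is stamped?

The petition is filed: Aug 28, 1996.
The receipt notice is issued: Aug 28, 1996 + 60 days = Oct 27, 1996.
Biometrics are taken: Oct 27, 1996 + 5 days = Nov 1, 1996.
The interview is scheduled: Nov 1, 1996 + 29 days = Nov 30, 1996.
The interview takes place: Nov 30, 1996 + 13 days = Dec 13, 1996.
The decision is mailed: Dec 13, 1996 + 7 days = Dec 20, 1996.
The visa is stamped: Dec 20, 1996 + 9 days = Dec 29, 1996.

December 29, 1996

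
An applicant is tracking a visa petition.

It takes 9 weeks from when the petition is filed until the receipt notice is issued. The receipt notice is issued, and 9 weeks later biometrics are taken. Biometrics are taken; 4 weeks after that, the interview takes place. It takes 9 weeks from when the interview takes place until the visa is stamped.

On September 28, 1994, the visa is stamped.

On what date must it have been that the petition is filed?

February 23, 1994

The visa is stamped: Sep 28, 1994.
The interview takes place: Sep 28, 1994 − 9 weeks = Jul 27, 1994.
Biometrics are taken: Jul 27, 1994 − 4 weeks = Jun 29, 1994.
The receipt notice is issued: Jun 29, 1994 − 9 weeks = Apr 27, 1994.
The petition is filed: Apr 27, 1994 − 9 weeks = Feb 23, 1994.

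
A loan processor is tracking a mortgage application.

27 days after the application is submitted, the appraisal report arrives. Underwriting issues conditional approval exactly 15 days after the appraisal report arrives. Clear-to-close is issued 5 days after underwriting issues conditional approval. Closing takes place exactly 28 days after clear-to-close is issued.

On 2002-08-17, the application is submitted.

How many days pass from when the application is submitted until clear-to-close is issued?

47 days

Causal path: the application is submitted → the appraisal report arrives → underwriting issues conditional approval → clear-to-close is issued.
Total delay along the path: 27 + 15 + 5 = 47 days.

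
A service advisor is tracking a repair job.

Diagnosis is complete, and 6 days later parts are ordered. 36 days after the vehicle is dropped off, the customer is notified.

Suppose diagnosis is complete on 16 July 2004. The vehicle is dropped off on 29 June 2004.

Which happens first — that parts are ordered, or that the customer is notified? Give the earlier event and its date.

Diagnosis is complete: Jul 16, 2004.
Parts are ordered: Jul 16, 2004 + 6 days = Jul 22, 2004.
The vehicle is dropped off: Jun 29, 2004.
The customer is notified: Jun 29, 2004 + 36 days = Aug 4, 2004.
Comparing: parts are ordered on Jul 22, 2004 vs the customer is notified on Aug 4, 2004. Earlier: parts are ordered.

Parts are ordered — 22 July 2004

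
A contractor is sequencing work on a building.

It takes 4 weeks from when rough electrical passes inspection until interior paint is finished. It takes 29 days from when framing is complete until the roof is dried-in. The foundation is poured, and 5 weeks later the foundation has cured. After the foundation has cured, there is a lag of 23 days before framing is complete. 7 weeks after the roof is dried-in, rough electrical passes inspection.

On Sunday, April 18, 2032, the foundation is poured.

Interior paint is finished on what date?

Wednesday, September 29, 2032

The foundation is poured: Apr 18, 2032.
The foundation has cured: Apr 18, 2032 + 5 weeks = May 23, 2032.
Framing is complete: May 23, 2032 + 23 days = Jun 15, 2032.
The roof is dried-in: Jun 15, 2032 + 29 days = Jul 14, 2032.
Rough electrical passes inspection: Jul 14, 2032 + 7 weeks = Sep 1, 2032.
Interior paint is finished: Sep 1, 2032 + 4 weeks = Sep 29, 2032.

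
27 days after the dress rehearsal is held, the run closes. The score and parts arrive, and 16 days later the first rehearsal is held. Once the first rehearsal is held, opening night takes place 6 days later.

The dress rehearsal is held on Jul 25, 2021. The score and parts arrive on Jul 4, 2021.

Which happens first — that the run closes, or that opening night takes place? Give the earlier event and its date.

The dress rehearsal is held: Jul 25, 2021.
The run closes: Jul 25, 2021 + 27 days = Aug 21, 2021.
The score and parts arrive: Jul 4, 2021.
The first rehearsal is held: Jul 4, 2021 + 16 days = Jul 20, 2021.
Opening night takes place: Jul 20, 2021 + 6 days = Jul 26, 2021.
Comparing: the run closes on Aug 21, 2021 vs opening night takes place on Jul 26, 2021. Earlier: opening night takes place.

Opening night takes place — Jul 26, 2021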